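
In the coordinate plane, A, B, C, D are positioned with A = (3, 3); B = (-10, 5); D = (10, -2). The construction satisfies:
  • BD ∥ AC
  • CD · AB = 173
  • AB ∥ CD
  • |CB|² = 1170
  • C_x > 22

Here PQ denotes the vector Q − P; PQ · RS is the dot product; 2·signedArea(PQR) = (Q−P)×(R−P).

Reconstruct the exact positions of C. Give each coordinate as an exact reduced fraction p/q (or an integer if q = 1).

C = (23, -4)

1. C_x = 23  [AB ∥ CD ∩ BD ∥ AC]
2. C_y = -4  [AB ∥ CD ∩ BD ∥ AC]
   → C = (23, -4)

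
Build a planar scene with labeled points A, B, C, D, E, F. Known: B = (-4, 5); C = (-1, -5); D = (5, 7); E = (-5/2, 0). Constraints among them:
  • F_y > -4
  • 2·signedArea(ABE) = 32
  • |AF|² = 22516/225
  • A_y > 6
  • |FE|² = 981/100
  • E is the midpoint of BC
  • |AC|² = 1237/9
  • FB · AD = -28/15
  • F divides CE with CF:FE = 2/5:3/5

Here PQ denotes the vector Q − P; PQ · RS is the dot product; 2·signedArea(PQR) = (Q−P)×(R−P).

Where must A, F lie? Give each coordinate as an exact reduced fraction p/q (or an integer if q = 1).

1. A_x = 2  [line 5·x + 3/2·y + -39/2 = 0 ∩ |AC|² = 1237/9]
2. A_y = 19/3  [line 5·x + 3/2·y + -39/2 = 0 ∩ |AC|² = 1237/9]
   → A = (2, 19/3)
3. F_x = -8/5  [F divides CE with CF:FE = 2/5:3/5]
4. F_y = -3  [F divides CE with CF:FE = 2/5:3/5]
   → F = (-8/5, -3)

A = (2, 19/3)
F = (-8/5, -3)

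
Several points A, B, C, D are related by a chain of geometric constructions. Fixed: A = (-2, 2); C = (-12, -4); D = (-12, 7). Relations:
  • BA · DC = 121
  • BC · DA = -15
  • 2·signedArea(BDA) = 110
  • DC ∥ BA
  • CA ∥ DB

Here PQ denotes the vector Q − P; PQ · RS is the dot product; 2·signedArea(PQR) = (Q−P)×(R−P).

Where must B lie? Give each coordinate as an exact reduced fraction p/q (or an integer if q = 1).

B = (-2, 13)

1. B_x = -2  [DC ∥ BA ∩ CA ∥ DB]
2. B_y = 13  [DC ∥ BA ∩ CA ∥ DB]
   → B = (-2, 13)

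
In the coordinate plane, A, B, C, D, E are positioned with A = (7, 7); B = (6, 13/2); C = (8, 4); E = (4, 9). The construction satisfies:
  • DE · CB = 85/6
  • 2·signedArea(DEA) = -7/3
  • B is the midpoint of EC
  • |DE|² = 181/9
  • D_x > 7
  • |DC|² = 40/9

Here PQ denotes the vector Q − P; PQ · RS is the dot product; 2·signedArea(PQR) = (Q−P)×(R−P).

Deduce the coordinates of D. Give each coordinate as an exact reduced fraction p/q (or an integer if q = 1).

D = (22/3, 6)

1. D_x = 22/3  [2·signedArea(DEA) = -7/3 ∩ DE · CB = 85/6]
2. D_y = 6  [2·signedArea(DEA) = -7/3 ∩ DE · CB = 85/6]
   → D = (22/3, 6)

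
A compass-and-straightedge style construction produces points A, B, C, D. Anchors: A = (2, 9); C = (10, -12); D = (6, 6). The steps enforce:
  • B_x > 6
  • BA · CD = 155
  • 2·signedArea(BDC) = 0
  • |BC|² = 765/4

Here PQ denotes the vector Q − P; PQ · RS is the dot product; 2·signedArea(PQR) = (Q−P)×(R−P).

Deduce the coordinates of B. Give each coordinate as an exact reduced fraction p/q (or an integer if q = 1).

B = (7, 3/2)

1. B_x = 7  [2·signedArea(BDC) = 0 ∩ BA · CD = 155]
2. B_y = 3/2  [2·signedArea(BDC) = 0 ∩ BA · CD = 155]
   → B = (7, 3/2)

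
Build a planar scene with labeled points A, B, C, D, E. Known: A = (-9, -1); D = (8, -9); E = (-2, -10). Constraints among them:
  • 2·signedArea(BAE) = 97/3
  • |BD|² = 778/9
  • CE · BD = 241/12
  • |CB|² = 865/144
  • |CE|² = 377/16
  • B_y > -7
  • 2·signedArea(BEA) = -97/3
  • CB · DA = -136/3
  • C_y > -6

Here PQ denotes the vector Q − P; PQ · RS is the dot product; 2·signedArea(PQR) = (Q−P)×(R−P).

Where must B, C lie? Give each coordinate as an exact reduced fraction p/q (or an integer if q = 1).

B = (-1, -20/3)
C = (-3, -21/4)

1. B_x = -1  [line 9·x + 7·y + 167/3 = 0 ∩ |BD|² = 778/9]
2. B_y = -20/3  [line 9·x + 7·y + 167/3 = 0 ∩ |BD|² = 778/9]
   → B = (-1, -20/3)
3. C_x = -3  [CB · DA = -136/3 ∩ CE · BD = 241/12]
4. C_y = -21/4  [CB · DA = -136/3 ∩ CE · BD = 241/12]
   → C = (-3, -21/4)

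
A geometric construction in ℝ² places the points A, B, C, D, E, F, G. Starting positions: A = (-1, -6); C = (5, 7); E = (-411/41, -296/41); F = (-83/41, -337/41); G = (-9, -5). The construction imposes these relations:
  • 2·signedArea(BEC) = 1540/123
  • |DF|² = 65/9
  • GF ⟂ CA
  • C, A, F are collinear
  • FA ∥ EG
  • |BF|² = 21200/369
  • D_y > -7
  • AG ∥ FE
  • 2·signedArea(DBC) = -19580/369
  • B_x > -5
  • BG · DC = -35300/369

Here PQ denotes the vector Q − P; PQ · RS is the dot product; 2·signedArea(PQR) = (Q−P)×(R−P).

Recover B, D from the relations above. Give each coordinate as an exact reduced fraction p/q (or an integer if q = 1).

1. B_x = -13/3  [line -583/41·x + 616/41·y + -5731/123 = 0 ∩ |BF|² = 21200/369]
2. B_y = -1  [line -583/41·x + 616/41·y + -5731/123 = 0 ∩ |BF|² = 21200/369]
   → B = (-13/3, -1)
3. D_x = -493/123  [2·signedArea(DBC) = -19580/369 ∩ BG · DC = -35300/369]
4. D_y = -788/123  [2·signedArea(DBC) = -19580/369 ∩ BG · DC = -35300/369]
   → D = (-493/123, -788/123)

B = (-13/3, -1)
D = (-493/123, -788/123)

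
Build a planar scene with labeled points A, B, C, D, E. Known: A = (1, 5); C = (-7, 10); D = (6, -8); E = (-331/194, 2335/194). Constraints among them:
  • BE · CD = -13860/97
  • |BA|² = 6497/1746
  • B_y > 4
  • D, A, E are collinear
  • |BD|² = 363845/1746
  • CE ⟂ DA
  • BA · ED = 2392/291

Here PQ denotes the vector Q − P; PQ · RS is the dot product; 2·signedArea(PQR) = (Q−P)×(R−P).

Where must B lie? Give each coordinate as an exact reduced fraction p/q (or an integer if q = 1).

B = (-175/194, 2723/582)

1. B_x = -175/194  [BA · ED = 2392/291 ∩ BE · CD = -13860/97]
2. B_y = 2723/582  [BA · ED = 2392/291 ∩ BE · CD = -13860/97]
   → B = (-175/194, 2723/582)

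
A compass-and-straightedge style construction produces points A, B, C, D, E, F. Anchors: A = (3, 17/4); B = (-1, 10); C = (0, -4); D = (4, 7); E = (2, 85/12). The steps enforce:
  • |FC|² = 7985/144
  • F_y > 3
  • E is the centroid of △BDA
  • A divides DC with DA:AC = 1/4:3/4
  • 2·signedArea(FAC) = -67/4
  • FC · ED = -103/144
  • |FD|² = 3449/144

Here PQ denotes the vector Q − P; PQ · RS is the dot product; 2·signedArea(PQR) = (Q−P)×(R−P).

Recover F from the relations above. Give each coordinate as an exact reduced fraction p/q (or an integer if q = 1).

F = (2/3, 41/12)

1. F_x = 2/3  [2·signedArea(FAC) = -67/4 ∩ FC · ED = -103/144]
2. F_y = 41/12  [2·signedArea(FAC) = -67/4 ∩ FC · ED = -103/144]
   → F = (2/3, 41/12)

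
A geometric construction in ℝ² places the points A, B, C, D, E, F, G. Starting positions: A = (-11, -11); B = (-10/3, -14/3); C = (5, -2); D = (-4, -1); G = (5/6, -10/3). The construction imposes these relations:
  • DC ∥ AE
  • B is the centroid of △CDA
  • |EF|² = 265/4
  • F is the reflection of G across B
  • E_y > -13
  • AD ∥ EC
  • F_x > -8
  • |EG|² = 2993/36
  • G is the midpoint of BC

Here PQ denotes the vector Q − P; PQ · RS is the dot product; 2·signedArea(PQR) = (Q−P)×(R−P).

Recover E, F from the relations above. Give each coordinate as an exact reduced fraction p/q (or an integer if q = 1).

E = (-2, -12)
F = (-15/2, -6)

1. E_x = -2  [AD ∥ EC ∩ DC ∥ AE]
2. E_y = -12  [AD ∥ EC ∩ DC ∥ AE]
   → E = (-2, -12)
3. F_x = -15/2  [F is the reflection of G across B]
4. F_y = -6  [F is the reflection of G across B]
   → F = (-15/2, -6)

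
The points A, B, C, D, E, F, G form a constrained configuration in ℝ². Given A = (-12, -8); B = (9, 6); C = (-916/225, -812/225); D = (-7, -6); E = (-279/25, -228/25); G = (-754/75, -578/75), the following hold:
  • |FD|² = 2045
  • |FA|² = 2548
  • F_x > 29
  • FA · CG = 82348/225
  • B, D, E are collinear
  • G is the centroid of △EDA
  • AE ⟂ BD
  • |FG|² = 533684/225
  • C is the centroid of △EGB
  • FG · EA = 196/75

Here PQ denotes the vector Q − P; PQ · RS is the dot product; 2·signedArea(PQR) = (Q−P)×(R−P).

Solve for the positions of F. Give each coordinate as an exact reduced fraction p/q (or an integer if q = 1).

F = (30, 20)

1. F_x = 30  [FG · EA = 196/75 ∩ FA · CG = 82348/225]
2. F_y = 20  [FG · EA = 196/75 ∩ FA · CG = 82348/225]
   → F = (30, 20)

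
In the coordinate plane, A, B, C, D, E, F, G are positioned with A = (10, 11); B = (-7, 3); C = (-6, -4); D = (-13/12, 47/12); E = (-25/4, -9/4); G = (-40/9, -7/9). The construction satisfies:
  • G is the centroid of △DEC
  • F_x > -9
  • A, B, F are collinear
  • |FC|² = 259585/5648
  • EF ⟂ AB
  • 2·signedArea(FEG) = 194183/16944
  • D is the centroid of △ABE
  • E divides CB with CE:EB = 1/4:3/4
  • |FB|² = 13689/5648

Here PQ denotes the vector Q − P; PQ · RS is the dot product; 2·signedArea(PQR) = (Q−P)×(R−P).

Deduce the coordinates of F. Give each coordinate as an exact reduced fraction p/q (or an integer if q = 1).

1. F_x = -11873/1412  [A, B, F are collinear ∩ EF ⟂ AB]
2. F_y = 825/353  [A, B, F are collinear ∩ EF ⟂ AB]
   → F = (-11873/1412, 825/353)

F = (-11873/1412, 825/353)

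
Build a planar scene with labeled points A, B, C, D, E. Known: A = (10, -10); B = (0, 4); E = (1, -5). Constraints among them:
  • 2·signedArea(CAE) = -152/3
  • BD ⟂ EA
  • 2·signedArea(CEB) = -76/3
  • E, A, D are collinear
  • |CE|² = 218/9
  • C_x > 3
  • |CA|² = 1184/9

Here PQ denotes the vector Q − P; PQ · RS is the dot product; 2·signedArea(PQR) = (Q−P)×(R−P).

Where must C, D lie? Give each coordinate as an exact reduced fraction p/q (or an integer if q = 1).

C = (10/3, -2/3)
D = (-190/53, -130/53)

1. C_x = 10/3  [2·signedArea(CAE) = -152/3 ∩ 2·signedArea(CEB) = -76/3]
2. C_y = -2/3  [2·signedArea(CAE) = -152/3 ∩ 2·signedArea(CEB) = -76/3]
   → C = (10/3, -2/3)
3. D_x = -190/53  [E, A, D are collinear ∩ BD ⟂ EA]
4. D_y = -130/53  [E, A, D are collinear ∩ BD ⟂ EA]
   → D = (-190/53, -130/53)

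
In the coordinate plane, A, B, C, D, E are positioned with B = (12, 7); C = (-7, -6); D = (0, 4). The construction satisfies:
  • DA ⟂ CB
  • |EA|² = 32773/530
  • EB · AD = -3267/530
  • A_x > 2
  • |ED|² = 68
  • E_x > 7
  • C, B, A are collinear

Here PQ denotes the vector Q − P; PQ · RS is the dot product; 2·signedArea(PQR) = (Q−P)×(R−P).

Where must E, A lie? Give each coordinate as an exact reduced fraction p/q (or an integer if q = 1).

1. A_x = 1287/530  [C, B, A are collinear ∩ DA ⟂ CB]
2. A_y = 239/530  [C, B, A are collinear ∩ DA ⟂ CB]
   → A = (1287/530, 239/530)
3. E_x = 8  [line 1287/530·x + -1881/530·y + 99/53 = 0 ∩ |EA|² = 32773/530]
4. E_y = 6  [line 1287/530·x + -1881/530·y + 99/53 = 0 ∩ |EA|² = 32773/530]
   → E = (8, 6)

A = (1287/530, 239/530)
E = (8, 6)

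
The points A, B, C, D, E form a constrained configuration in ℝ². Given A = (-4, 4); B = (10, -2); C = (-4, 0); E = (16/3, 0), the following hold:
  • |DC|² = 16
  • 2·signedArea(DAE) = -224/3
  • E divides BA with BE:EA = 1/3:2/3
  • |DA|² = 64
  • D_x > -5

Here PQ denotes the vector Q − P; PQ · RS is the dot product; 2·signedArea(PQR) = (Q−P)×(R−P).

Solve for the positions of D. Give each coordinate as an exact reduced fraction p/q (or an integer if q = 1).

D = (-4, -4)

1. D_x = -4  [line 4·x + 28/3·y + 160/3 = 0 ∩ |DC|² = 16]
2. D_y = -4  [line 4·x + 28/3·y + 160/3 = 0 ∩ |DC|² = 16]
   → D = (-4, -4)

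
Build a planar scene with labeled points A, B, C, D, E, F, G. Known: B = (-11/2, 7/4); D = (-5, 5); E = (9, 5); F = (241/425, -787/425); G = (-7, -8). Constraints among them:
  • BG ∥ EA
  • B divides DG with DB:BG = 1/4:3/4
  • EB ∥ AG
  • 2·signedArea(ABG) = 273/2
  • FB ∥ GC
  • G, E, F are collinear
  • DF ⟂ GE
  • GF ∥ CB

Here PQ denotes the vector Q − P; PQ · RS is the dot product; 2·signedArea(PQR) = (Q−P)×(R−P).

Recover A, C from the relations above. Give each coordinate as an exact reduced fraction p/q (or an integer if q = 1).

1. A_x = 15/2  [EB ∥ AG ∩ BG ∥ EA]
2. A_y = -19/4  [EB ∥ AG ∩ BG ∥ EA]
   → A = (15/2, -19/4)
3. C_x = -11107/850  [GF ∥ CB ∩ FB ∥ GC]
4. C_y = -7477/1700  [GF ∥ CB ∩ FB ∥ GC]
   → C = (-11107/850, -7477/1700)

A = (15/2, -19/4)
C = (-11107/850, -7477/1700)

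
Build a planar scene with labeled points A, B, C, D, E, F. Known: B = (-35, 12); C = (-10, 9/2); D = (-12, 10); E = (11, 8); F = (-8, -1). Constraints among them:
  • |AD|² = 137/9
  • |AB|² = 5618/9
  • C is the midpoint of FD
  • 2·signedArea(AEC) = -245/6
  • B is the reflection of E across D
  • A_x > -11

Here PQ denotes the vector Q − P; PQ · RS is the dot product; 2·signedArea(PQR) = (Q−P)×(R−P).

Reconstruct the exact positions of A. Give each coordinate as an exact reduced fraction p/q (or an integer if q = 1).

1. A_x = -32/3  [line 7/2·x + -21·y + 511/3 = 0 ∩ |AB|² = 5618/9]
2. A_y = 19/3  [line 7/2·x + -21·y + 511/3 = 0 ∩ |AB|² = 5618/9]
   → A = (-32/3, 19/3)

A = (-32/3, 19/3)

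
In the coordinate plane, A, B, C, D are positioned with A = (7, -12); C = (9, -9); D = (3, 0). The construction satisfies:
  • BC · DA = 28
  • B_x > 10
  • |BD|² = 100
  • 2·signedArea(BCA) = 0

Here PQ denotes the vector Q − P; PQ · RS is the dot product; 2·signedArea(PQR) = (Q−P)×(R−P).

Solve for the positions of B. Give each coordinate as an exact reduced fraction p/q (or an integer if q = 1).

B = (11, -6)

1. B_x = 11  [2·signedArea(BCA) = 0 ∩ BC · DA = 28]
2. B_y = -6  [2·signedArea(BCA) = 0 ∩ BC · DA = 28]
   → B = (11, -6)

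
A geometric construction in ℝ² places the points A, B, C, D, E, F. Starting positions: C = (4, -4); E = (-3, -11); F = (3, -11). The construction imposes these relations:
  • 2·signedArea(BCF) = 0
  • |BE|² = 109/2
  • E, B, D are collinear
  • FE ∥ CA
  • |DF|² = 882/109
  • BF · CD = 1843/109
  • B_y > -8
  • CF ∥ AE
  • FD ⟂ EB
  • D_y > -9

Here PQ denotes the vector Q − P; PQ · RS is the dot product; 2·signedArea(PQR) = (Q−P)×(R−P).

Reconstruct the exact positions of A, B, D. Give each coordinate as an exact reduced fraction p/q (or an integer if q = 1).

A = (-2, -4)
B = (7/2, -15/2)
D = (180/109, -926/109)

1. A_x = -2  [CF ∥ AE ∩ FE ∥ CA]
2. A_y = -4  [CF ∥ AE ∩ FE ∥ CA]
   → A = (-2, -4)
3. B_x = 7/2  [line 7·x + -1·y + -32 = 0 ∩ |BE|² = 109/2]
4. B_y = -15/2  [line 7·x + -1·y + -32 = 0 ∩ |BE|² = 109/2]
   → B = (7/2, -15/2)
5. D_x = 180/109  [E, B, D are collinear ∩ FD ⟂ EB]
6. D_y = -926/109  [E, B, D are collinear ∩ FD ⟂ EB]
   → D = (180/109, -926/109)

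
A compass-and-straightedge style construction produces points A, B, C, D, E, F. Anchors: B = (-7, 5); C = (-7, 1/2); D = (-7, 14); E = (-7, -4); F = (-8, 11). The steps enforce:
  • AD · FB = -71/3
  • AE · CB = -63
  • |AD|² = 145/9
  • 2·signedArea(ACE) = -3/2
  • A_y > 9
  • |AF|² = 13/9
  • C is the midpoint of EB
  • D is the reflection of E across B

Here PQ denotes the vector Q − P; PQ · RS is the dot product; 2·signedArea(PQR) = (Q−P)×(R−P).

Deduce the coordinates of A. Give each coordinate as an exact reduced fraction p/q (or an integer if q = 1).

1. A_x = -22/3  [2·signedArea(ACE) = -3/2 ∩ AD · FB = -71/3]
2. A_y = 10  [2·signedArea(ACE) = -3/2 ∩ AD · FB = -71/3]
   → A = (-22/3, 10)

A = (-22/3, 10)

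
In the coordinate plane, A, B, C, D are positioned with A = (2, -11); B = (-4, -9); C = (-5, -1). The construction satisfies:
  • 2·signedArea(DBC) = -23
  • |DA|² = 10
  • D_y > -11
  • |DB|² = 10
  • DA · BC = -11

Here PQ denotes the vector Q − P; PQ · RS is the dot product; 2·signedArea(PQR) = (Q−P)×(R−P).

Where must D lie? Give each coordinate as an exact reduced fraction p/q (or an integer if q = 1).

1. D_x = -1  [DA · BC = -11 ∩ 2·signedArea(DBC) = -23]
2. D_y = -10  [DA · BC = -11 ∩ 2·signedArea(DBC) = -23]
   → D = (-1, -10)

D = (-1, -10)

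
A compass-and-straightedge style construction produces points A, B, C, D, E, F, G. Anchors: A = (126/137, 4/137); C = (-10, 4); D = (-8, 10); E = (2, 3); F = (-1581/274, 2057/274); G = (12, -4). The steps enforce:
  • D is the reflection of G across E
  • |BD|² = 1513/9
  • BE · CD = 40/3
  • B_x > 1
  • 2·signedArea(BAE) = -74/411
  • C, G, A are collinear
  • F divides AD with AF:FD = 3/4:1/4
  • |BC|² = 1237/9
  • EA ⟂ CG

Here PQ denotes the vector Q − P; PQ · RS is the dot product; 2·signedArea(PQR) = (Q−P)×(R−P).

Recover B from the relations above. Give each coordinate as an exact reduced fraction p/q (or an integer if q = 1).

1. B_x = 4/3  [BE · CD = 40/3 ∩ 2·signedArea(BAE) = -74/411]
2. B_y = 1  [BE · CD = 40/3 ∩ 2·signedArea(BAE) = -74/411]
   → B = (4/3, 1)

B = (4/3, 1)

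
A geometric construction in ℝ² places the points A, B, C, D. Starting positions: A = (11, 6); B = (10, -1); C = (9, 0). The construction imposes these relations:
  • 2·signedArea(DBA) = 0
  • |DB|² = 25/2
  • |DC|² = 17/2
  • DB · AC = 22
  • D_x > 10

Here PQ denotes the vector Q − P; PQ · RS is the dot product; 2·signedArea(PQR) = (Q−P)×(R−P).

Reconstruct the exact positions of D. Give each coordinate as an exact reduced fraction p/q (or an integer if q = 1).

1. D_x = 21/2  [2·signedArea(DBA) = 0 ∩ DB · AC = 22]
2. D_y = 5/2  [2·signedArea(DBA) = 0 ∩ DB · AC = 22]
   → D = (21/2, 5/2)

D = (21/2, 5/2)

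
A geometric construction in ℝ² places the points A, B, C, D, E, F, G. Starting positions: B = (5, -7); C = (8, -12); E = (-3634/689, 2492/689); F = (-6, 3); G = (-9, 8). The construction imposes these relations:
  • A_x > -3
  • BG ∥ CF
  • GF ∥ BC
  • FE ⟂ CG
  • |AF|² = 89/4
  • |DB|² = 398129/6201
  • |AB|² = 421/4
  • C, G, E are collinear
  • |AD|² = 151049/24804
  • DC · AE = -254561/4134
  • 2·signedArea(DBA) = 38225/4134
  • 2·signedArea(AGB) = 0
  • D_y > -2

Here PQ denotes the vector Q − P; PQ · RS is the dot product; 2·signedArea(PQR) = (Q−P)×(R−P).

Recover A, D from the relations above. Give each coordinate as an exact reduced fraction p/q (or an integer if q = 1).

1. A_x = -2  [line 15·x + 14·y + 23 = 0 ∩ |AF|² = 89/4]
2. A_y = 1/2  [line 15·x + 14·y + 23 = 0 ∩ |AF|² = 89/4]
   → A = (-2, 1/2)
3. D_x = -752/689  [2·signedArea(DBA) = 38225/4134 ∩ DC · AE = -254561/4134]
4. D_y = -3709/2067  [2·signedArea(DBA) = 38225/4134 ∩ DC · AE = -254561/4134]
   → D = (-752/689, -3709/2067)

A = (-2, 1/2)
D = (-752/689, -3709/2067)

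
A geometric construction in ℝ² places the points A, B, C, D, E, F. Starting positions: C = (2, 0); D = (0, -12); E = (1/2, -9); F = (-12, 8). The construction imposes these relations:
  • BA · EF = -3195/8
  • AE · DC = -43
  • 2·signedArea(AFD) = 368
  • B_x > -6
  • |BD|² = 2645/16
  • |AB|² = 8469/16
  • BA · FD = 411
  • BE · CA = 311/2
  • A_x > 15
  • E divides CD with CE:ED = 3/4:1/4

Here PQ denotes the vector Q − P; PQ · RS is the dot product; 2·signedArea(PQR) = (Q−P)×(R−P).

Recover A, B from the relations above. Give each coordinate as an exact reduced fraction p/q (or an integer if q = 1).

A = (16, -8)
B = (-23/4, -1/2)

1. A_x = 16  [2·signedArea(AFD) = 368 ∩ AE · DC = -43]
2. A_y = -8  [2·signedArea(AFD) = 368 ∩ AE · DC = -43]
   → A = (16, -8)
3. B_x = -23/4  [BA · FD = 411 ∩ BA · EF = -3195/8]
4. B_y = -1/2  [BA · FD = 411 ∩ BA · EF = -3195/8]
   → B = (-23/4, -1/2)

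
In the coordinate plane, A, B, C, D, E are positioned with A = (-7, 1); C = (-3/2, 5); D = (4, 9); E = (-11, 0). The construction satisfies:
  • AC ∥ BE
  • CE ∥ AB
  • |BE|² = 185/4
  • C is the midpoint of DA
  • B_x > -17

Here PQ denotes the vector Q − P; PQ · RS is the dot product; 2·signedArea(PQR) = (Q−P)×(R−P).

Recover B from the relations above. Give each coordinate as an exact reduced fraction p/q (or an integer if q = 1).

B = (-33/2, -4)

1. B_x = -33/2  [AC ∥ BE ∩ CE ∥ AB]
2. B_y = -4  [AC ∥ BE ∩ CE ∥ AB]
   → B = (-33/2, -4)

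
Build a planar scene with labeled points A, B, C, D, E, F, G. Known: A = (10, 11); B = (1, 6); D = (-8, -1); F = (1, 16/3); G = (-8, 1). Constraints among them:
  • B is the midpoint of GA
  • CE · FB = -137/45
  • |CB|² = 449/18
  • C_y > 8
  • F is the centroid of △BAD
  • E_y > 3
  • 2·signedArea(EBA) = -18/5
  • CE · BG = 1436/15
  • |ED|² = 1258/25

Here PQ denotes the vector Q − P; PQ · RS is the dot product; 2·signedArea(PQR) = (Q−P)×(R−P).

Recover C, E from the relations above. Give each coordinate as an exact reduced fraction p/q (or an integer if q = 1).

1. E_x = -13/5  [line -5·x + 9·y + -227/5 = 0 ∩ |ED|² = 1258/25]
2. E_y = 18/5  [line -5·x + 9·y + -227/5 = 0 ∩ |ED|² = 1258/25]
   → E = (-13/5, 18/5)
3. C_x = 11/2  [CE · BG = 1436/15 ∩ CE · FB = -137/45]
4. C_y = 49/6  [CE · BG = 1436/15 ∩ CE · FB = -137/45]
   → C = (11/2, 49/6)

C = (11/2, 49/6)
E = (-13/5, 18/5)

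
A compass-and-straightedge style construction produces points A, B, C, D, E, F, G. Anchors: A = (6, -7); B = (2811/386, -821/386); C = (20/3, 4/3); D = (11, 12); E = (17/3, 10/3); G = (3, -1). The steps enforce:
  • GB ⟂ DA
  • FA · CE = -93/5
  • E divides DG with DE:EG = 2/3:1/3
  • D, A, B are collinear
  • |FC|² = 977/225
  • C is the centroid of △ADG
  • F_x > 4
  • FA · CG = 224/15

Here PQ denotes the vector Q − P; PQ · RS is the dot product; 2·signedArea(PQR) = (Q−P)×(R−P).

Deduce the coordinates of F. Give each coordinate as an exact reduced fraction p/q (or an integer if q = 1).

F = (23/5, 8/5)

1. F_x = 23/5  [FA · CE = -93/5 ∩ FA · CG = 224/15]
2. F_y = 8/5  [FA · CE = -93/5 ∩ FA · CG = 224/15]
   → F = (23/5, 8/5)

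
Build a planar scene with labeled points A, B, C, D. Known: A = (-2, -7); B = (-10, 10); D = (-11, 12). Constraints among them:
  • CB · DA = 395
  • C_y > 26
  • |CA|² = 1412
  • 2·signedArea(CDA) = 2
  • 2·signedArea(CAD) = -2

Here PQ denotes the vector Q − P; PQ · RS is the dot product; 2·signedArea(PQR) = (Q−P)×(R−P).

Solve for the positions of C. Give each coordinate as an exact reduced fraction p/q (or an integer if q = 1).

1. C_x = -18  [2·signedArea(CDA) = 2 ∩ CB · DA = 395]
2. C_y = 27  [2·signedArea(CDA) = 2 ∩ CB · DA = 395]
   → C = (-18, 27)

C = (-18, 27)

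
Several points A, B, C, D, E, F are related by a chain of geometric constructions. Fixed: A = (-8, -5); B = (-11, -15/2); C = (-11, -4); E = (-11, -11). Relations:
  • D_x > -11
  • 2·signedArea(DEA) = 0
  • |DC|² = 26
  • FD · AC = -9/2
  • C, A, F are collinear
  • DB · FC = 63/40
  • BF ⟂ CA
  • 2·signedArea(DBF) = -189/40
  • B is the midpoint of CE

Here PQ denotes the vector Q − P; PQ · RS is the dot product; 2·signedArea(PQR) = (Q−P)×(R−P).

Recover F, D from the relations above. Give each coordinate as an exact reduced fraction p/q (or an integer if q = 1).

1. F_x = -199/20  [C, A, F are collinear ∩ BF ⟂ CA]
2. F_y = -87/20  [C, A, F are collinear ∩ BF ⟂ CA]
   → F = (-199/20, -87/20)
3. D_x = -10  [2·signedArea(DEA) = 0 ∩ DB · FC = 63/40]
4. D_y = -9  [2·signedArea(DEA) = 0 ∩ DB · FC = 63/40]
   → D = (-10, -9)

D = (-10, -9)
F = (-199/20, -87/20)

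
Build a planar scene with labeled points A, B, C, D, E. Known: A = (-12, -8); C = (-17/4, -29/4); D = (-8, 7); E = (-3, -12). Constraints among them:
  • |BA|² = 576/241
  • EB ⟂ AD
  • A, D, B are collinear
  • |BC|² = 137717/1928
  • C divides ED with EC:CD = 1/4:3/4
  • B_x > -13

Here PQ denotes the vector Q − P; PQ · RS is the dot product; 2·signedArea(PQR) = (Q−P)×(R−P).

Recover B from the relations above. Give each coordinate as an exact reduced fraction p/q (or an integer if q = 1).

1. B_x = -2988/241  [A, D, B are collinear ∩ EB ⟂ AD]
2. B_y = -2288/241  [A, D, B are collinear ∩ EB ⟂ AD]
   → B = (-2988/241, -2288/241)

B = (-2988/241, -2288/241)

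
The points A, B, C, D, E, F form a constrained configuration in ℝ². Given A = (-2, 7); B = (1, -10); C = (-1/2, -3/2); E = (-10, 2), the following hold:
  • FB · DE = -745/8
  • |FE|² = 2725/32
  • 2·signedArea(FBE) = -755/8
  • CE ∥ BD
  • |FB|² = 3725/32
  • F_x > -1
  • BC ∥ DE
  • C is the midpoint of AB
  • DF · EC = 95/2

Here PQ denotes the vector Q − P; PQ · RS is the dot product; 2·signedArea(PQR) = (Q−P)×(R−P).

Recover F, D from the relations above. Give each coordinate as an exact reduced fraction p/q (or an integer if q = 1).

D = (-17/2, -13/2)
F = (-7/8, 5/8)

1. F_x = -7/8  [line -12·x + -11·y + -29/8 = 0 ∩ |FE|² = 2725/32]
2. F_y = 5/8  [line -12·x + -11·y + -29/8 = 0 ∩ |FE|² = 2725/32]
   → F = (-7/8, 5/8)
3. D_x = -17/2  [BC ∥ DE ∩ CE ∥ BD]
4. D_y = -13/2  [BC ∥ DE ∩ CE ∥ BD]
   → D = (-17/2, -13/2)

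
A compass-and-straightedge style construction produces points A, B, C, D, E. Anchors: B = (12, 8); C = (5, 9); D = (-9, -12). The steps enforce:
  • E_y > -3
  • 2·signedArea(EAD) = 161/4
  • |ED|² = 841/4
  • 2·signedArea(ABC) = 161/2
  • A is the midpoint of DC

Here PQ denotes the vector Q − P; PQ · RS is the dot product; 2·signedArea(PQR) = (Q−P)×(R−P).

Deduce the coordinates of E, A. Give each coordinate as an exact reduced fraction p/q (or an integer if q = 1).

1. A_x = -2  [A is the midpoint of DC]
2. A_y = -3/2  [A is the midpoint of DC]
   → A = (-2, -3/2)
3. E_x = 3/2  [line 21/2·x + -7·y + -119/4 = 0 ∩ |ED|² = 841/4]
4. E_y = -2  [line 21/2·x + -7·y + -119/4 = 0 ∩ |ED|² = 841/4]
   → E = (3/2, -2)

A = (-2, -3/2)
E = (3/2, -2)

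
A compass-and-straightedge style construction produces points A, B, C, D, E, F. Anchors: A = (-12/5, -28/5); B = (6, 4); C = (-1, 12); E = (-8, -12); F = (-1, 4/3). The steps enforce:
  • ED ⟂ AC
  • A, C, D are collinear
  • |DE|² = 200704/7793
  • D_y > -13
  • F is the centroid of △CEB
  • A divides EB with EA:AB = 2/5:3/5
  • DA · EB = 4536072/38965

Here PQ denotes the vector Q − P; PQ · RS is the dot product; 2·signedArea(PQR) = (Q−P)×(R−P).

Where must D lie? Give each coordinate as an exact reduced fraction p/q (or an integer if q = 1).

D = (-22920/7793, -96652/7793)

1. D_x = -22920/7793  [A, C, D are collinear ∩ ED ⟂ AC]
2. D_y = -96652/7793  [A, C, D are collinear ∩ ED ⟂ AC]
   → D = (-22920/7793, -96652/7793)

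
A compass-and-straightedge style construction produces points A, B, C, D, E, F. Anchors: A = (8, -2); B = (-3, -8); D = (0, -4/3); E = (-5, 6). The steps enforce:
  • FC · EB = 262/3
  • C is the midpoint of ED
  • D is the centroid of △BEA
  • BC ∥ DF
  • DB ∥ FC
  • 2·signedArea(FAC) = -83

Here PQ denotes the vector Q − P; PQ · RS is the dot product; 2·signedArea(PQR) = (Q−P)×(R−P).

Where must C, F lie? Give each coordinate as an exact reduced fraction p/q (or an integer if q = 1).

1. C_x = -5/2  [C is the midpoint of ED]
2. C_y = 7/3  [C is the midpoint of ED]
   → C = (-5/2, 7/3)
3. F_x = 1/2  [DB ∥ FC ∩ BC ∥ DF]
4. F_y = 9  [DB ∥ FC ∩ BC ∥ DF]
   → F = (1/2, 9)

C = (-5/2, 7/3)
F = (1/2, 9)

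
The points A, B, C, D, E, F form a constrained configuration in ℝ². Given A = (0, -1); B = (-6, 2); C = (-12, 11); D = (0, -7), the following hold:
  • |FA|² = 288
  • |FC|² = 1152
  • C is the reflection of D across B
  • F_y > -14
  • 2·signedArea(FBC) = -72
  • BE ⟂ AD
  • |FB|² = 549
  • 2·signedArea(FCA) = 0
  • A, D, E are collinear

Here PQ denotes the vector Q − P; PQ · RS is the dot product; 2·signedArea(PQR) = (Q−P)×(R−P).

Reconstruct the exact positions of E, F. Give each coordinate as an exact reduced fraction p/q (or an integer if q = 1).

1. E_x = 0  [A, D, E are collinear ∩ BE ⟂ AD]
2. E_y = 2  [A, D, E are collinear ∩ BE ⟂ AD]
   → E = (0, 2)
3. F_x = 12  [2·signedArea(FCA) = 0 ∩ 2·signedArea(FBC) = -72]
4. F_y = -13  [2·signedArea(FCA) = 0 ∩ 2·signedArea(FBC) = -72]
   → F = (12, -13)

E = (0, 2)
F = (12, -13)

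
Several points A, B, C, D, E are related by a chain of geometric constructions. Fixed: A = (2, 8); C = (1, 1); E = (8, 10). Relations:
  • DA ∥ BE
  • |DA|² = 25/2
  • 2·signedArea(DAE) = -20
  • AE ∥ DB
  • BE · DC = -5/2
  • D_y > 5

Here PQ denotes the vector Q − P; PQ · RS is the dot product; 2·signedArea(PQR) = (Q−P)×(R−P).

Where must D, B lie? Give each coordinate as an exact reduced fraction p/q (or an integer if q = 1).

1. D_x = 9/2  [line -2·x + 6·y + -24 = 0 ∩ |DA|² = 25/2]
2. D_y = 11/2  [line -2·x + 6·y + -24 = 0 ∩ |DA|² = 25/2]
   → D = (9/2, 11/2)
3. B_x = 21/2  [DA ∥ BE ∩ AE ∥ DB]
4. B_y = 15/2  [DA ∥ BE ∩ AE ∥ DB]
   → B = (21/2, 15/2)

B = (21/2, 15/2)
D = (9/2, 11/2)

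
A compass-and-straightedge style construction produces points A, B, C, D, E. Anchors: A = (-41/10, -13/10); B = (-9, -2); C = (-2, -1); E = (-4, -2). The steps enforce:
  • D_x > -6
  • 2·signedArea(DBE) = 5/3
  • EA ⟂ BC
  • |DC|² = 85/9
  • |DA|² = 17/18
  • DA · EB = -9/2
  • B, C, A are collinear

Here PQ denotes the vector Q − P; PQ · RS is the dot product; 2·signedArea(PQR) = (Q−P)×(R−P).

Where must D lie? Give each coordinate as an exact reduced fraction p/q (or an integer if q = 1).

1. D_x = -5  [2·signedArea(DBE) = 5/3 ∩ DA · EB = -9/2]
2. D_y = -5/3  [2·signedArea(DBE) = 5/3 ∩ DA · EB = -9/2]
   → D = (-5, -5/3)

D = (-5, -5/3)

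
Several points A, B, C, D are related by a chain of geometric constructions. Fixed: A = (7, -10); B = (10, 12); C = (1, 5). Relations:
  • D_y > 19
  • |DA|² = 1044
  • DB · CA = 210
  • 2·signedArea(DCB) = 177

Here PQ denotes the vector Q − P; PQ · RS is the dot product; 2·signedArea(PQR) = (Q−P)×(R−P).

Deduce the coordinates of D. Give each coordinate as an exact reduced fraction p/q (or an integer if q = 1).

D = (-5, 20)

1. D_x = -5  [2·signedArea(DCB) = 177 ∩ DB · CA = 210]
2. D_y = 20  [2·signedArea(DCB) = 177 ∩ DB · CA = 210]
   → D = (-5, 20)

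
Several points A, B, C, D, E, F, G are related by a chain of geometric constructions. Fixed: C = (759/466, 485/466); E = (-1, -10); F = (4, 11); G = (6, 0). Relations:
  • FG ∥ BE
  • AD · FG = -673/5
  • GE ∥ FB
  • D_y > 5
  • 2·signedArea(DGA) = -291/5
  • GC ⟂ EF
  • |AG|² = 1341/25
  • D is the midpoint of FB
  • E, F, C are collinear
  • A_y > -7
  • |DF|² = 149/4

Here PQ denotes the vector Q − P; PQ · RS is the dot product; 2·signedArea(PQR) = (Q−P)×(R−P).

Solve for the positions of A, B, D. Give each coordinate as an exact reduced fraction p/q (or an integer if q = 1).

1. B_x = -3  [FG ∥ BE ∩ GE ∥ FB]
2. B_y = 1  [FG ∥ BE ∩ GE ∥ FB]
   → B = (-3, 1)
3. D_x = 1/2  [D is the midpoint of FB]
4. D_y = 6  [D is the midpoint of FB]
   → D = (1/2, 6)
5. A_x = 9/5  [AD · FG = -673/5 ∩ 2·signedArea(DGA) = -291/5]
6. A_y = -6  [AD · FG = -673/5 ∩ 2·signedArea(DGA) = -291/5]
   → A = (9/5, -6)

A = (9/5, -6)
B = (-3, 1)
D = (1/2, 6)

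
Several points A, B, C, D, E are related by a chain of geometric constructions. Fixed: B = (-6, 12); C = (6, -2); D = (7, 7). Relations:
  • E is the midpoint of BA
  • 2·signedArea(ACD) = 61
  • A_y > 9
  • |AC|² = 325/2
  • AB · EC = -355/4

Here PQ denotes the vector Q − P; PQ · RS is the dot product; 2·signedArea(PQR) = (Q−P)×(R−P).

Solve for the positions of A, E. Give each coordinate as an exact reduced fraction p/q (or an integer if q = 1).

1. A_x = 1/2  [line -9·x + 1·y + -5 = 0 ∩ |AC|² = 325/2]
2. A_y = 19/2  [line -9·x + 1·y + -5 = 0 ∩ |AC|² = 325/2]
   → A = (1/2, 19/2)
3. E_x = -11/4  [AB · EC = -355/4 ∩ E is the midpoint of BA]
4. E_y = 43/4  [AB · EC = -355/4 ∩ E is the midpoint of BA]
   → E = (-11/4, 43/4)

A = (1/2, 19/2)
E = (-11/4, 43/4)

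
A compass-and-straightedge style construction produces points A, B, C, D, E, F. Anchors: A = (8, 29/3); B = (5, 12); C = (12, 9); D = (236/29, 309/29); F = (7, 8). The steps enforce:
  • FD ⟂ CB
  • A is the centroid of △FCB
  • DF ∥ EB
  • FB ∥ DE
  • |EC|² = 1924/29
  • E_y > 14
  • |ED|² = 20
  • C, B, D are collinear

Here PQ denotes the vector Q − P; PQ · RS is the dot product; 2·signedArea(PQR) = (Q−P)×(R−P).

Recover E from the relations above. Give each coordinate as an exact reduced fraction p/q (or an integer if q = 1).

E = (178/29, 425/29)

1. E_x = 178/29  [DF ∥ EB ∩ FB ∥ DE]
2. E_y = 425/29  [DF ∥ EB ∩ FB ∥ DE]
   → E = (178/29, 425/29)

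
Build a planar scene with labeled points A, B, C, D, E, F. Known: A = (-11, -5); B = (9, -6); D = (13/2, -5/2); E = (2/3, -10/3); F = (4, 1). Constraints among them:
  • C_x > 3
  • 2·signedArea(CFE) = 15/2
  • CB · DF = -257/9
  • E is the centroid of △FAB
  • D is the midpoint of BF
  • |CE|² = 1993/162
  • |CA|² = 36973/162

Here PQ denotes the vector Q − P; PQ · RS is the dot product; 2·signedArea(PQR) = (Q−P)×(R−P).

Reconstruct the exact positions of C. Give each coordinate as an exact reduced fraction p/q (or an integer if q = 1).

1. C_x = 67/18  [2·signedArea(CFE) = 15/2 ∩ CB · DF = -257/9]
2. C_y = -29/18  [2·signedArea(CFE) = 15/2 ∩ CB · DF = -257/9]
   → C = (67/18, -29/18)

C = (67/18, -29/18)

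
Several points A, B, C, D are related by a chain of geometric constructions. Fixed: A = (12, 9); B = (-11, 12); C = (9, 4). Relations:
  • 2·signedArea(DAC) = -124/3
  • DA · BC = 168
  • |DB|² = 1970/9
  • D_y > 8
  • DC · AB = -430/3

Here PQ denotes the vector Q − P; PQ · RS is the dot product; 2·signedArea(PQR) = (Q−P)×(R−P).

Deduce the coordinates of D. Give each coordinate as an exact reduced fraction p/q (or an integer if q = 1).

D = (10/3, 25/3)

1. D_x = 10/3  [DA · BC = 168 ∩ 2·signedArea(DAC) = -124/3]
2. D_y = 25/3  [DA · BC = 168 ∩ 2·signedArea(DAC) = -124/3]
   → D = (10/3, 25/3)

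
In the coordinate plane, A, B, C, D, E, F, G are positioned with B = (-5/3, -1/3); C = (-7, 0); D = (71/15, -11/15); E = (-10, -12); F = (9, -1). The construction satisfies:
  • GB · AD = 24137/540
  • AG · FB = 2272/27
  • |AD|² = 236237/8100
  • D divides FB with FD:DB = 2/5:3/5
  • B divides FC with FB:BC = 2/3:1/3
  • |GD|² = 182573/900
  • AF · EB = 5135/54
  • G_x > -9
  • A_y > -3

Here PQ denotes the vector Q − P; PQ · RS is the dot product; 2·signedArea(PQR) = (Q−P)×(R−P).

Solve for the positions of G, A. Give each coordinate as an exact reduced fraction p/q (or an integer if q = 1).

1. A_x = -7/18  [line -25/3·x + -35/3·y + -1715/54 = 0 ∩ |AD|² = 236237/8100]
2. A_y = -22/9  [line -25/3·x + -35/3·y + -1715/54 = 0 ∩ |AD|² = 236237/8100]
   → A = (-7/18, -22/9)
3. G_x = -17/2  [GB · AD = 24137/540 ∩ AG · FB = 2272/27]
4. G_y = -6  [GB · AD = 24137/540 ∩ AG · FB = 2272/27]
   → G = (-17/2, -6)

A = (-7/18, -22/9)
G = (-17/2, -6)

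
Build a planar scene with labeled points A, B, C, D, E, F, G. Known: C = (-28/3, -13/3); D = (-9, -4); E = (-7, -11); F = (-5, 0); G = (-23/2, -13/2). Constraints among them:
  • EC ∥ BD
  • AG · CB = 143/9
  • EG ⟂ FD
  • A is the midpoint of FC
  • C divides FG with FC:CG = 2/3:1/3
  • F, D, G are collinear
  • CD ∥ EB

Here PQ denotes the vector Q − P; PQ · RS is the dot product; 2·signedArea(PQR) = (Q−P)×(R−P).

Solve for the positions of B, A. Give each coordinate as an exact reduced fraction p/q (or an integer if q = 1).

1. B_x = -20/3  [EC ∥ BD ∩ CD ∥ EB]
2. B_y = -32/3  [EC ∥ BD ∩ CD ∥ EB]
   → B = (-20/3, -32/3)
3. A_x = -43/6  [A is the midpoint of FC]
4. A_y = -13/6  [A is the midpoint of FC]
   → A = (-43/6, -13/6)

A = (-43/6, -13/6)
B = (-20/3, -32/3)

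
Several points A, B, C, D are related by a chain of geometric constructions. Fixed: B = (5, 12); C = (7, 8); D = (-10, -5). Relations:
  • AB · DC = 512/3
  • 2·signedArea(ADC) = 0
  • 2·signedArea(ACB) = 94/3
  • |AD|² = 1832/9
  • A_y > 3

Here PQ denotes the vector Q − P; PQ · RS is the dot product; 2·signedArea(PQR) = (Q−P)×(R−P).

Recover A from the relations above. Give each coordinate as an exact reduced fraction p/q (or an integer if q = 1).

A = (4/3, 11/3)

1. A_x = 4/3  [2·signedArea(ADC) = 0 ∩ 2·signedArea(ACB) = 94/3]
2. A_y = 11/3  [2·signedArea(ADC) = 0 ∩ 2·signedArea(ACB) = 94/3]
   → A = (4/3, 11/3)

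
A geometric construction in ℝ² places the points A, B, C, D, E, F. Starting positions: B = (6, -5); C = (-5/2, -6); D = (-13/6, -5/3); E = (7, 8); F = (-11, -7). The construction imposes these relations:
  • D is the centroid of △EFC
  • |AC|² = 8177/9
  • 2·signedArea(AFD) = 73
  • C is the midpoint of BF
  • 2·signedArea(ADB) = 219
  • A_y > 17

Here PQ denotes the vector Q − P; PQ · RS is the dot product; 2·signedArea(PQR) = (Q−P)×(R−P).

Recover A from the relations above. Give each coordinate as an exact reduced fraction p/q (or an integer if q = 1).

A = (97/6, 53/3)

1. A_x = 97/6  [2·signedArea(AFD) = 73 ∩ 2·signedArea(ADB) = 219]
2. A_y = 53/3  [2·signedArea(AFD) = 73 ∩ 2·signedArea(ADB) = 219]
   → A = (97/6, 53/3)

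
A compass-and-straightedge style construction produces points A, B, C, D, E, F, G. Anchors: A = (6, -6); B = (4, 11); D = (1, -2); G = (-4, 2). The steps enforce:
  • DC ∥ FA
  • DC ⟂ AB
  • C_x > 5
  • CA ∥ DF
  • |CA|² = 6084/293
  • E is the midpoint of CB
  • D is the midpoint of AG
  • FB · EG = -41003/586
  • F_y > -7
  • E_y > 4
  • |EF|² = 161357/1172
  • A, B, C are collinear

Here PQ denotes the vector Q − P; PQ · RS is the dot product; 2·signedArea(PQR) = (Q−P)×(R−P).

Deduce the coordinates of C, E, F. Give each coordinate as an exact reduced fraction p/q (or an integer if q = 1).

C = (1602/293, -432/293)
E = (1387/293, 2791/586)
F = (449/293, -1912/293)

1. C_x = 1602/293  [A, B, C are collinear ∩ DC ⟂ AB]
2. C_y = -432/293  [A, B, C are collinear ∩ DC ⟂ AB]
   → C = (1602/293, -432/293)
3. E_x = 1387/293  [E is the midpoint of CB]
4. E_y = 2791/586  [E is the midpoint of CB]
   → E = (1387/293, 2791/586)
5. F_x = 449/293  [DC ∥ FA ∩ CA ∥ DF]
6. F_y = -1912/293  [DC ∥ FA ∩ CA ∥ DF]
   → F = (449/293, -1912/293)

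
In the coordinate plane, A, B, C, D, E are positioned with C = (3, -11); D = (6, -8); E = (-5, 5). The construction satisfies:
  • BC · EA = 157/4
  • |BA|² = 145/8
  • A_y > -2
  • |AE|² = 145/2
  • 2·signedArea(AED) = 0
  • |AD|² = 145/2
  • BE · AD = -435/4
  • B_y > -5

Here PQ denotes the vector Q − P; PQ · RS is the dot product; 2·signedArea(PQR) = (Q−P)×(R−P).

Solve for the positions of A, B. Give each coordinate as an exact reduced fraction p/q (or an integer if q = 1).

1. A_x = 1/2  [line 13·x + 11·y + 10 = 0 ∩ |AD|² = 145/2]
2. A_y = -3/2  [line 13·x + 11·y + 10 = 0 ∩ |AD|² = 145/2]
   → A = (1/2, -3/2)
3. B_x = 13/4  [line -11/2·x + 13/2·y + 195/4 = 0 ∩ |BA|² = 145/8]
4. B_y = -19/4  [line -11/2·x + 13/2·y + 195/4 = 0 ∩ |BA|² = 145/8]
   → B = (13/4, -19/4)

A = (1/2, -3/2)
B = (13/4, -19/4)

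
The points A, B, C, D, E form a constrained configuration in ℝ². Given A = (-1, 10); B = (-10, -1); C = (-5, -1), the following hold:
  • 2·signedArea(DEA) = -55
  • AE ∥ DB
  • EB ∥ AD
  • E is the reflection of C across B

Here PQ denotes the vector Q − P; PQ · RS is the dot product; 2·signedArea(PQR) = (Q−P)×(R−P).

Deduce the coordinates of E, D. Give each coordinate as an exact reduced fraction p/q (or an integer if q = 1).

D = (4, 10)
E = (-15, -1)

1. E_x = -15  [E is the reflection of C across B]
2. E_y = -1  [E is the reflection of C across B]
   → E = (-15, -1)
3. D_x = 4  [AE ∥ DB ∩ EB ∥ AD]
4. D_y = 10  [AE ∥ DB ∩ EB ∥ AD]
   → D = (4, 10)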